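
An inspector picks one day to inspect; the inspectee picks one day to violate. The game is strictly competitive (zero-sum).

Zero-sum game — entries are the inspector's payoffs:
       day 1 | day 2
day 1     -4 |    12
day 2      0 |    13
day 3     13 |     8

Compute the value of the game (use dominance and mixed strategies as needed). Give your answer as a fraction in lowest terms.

Row day 1 is strictly dominated by row day 2, so the inspector never plays it.
The remaining 2×2 game on (day 2, day 3) × (day 1, day 2) has no saddle point. Let the inspector play day 2 with probability p; indifference gives 13(1−p) = 13p + 8(1−p), so p = 5/18.
Similarly the inspectee's optimal q on day 1 is 5/18, and the value is 0·(5/18) + (13)·(13/18) = 169/18.

169/18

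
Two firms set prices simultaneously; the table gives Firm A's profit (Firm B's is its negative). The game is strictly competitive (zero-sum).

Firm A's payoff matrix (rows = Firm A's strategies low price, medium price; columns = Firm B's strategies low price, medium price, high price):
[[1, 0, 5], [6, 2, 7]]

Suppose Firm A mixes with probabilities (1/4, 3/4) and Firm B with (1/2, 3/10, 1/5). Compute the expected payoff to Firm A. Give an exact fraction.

Against (1/2, 3/10, 1/5), each row's expected payoff is low price: 3/2; medium price: 5.
Taking the (1/4, 3/4)-weighted average: (1/4)·(3/2) + (3/4)·(5) = 33/8.

33/8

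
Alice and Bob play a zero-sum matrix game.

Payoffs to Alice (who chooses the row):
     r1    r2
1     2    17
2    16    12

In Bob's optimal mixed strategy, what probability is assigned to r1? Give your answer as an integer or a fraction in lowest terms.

Row minima are 2 and 12, so Alice's maximin is 12; column maxima are 16 and 17, so Bob's minimax is 16. These differ, so the equilibrium is in mixed strategies.
Let Bob play r1 with probability q. Alice is indifferent when 2q + 17(1−q) = 16q + 12(1−q), giving q = 5/19.

5/19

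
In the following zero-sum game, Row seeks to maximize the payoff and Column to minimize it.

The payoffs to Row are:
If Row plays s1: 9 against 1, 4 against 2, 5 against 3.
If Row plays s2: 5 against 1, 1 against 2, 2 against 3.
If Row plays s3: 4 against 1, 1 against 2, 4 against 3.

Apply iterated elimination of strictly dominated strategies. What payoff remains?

Column 1 is strictly dominated by 2 for Column (4<9, 1<5, 1<4); eliminate 1.
Column 3 is strictly dominated by 2 for Column (4<5, 1<2, 1<4); eliminate 3.
Row s3 is strictly dominated by row s1 (4>1); eliminate s3.
Row s2 is strictly dominated by row s1 (4>1); eliminate s2.
Only (s1, 2) remains, with payoff 4.

4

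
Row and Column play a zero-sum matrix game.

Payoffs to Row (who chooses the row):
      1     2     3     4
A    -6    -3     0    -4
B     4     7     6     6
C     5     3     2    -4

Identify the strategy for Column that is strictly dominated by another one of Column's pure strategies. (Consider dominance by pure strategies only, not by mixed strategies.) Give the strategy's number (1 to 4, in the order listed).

Column prefers columns that give Row less. Compare 2 with 4: -4 < -3, 6 < 7, -4 < 3.
So 4 strictly dominates 2 for Column; 2 is strictly dominated.

2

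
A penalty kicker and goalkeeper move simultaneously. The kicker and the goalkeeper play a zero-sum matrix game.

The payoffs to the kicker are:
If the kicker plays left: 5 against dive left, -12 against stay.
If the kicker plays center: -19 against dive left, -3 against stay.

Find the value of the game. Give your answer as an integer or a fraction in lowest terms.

-81/11

Row minima are -12 and -19, so the kicker's maximin is -12; column maxima are 5 and -3, so the goalkeeper's minimax is -3. These differ, so the equilibrium is in mixed strategies.
Let the kicker play left with probability p. The goalkeeper is indifferent when 5p − 19(1−p) = −12p − 3(1−p), giving p = 16/33.
Let the goalkeeper play dive left with probability q. The kicker is indifferent when 5q − 12(1−q) = −19q − 3(1−q), giving q = 3/11.
The value is 5·(3/11) + (-12)·(8/11) = -81/11.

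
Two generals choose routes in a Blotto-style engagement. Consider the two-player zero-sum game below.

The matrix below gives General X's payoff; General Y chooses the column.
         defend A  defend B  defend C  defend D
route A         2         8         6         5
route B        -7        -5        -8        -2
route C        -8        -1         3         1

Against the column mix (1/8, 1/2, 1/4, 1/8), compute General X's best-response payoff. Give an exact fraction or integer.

51/8

route A: (2)·(1/8) + (8)·(1/2) + (6)·(1/4) + (5)·(1/8) = 51/8.
route B: (-7)·(1/8) + (-5)·(1/2) + (-8)·(1/4) + (-2)·(1/8) = -45/8.
route C: (-8)·(1/8) + (-1)·(1/2) + (3)·(1/4) + (1)·(1/8) = -5/8.
The best pure response is route A with expected payoff 51/8.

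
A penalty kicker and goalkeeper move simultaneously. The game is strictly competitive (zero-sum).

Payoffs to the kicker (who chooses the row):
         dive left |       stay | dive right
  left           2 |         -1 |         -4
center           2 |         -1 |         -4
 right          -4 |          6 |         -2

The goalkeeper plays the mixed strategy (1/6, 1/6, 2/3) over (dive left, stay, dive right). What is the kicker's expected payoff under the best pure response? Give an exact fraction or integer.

-1

left: (2)·(1/6) + (-1)·(1/6) + (-4)·(2/3) = -5/2.
center: (2)·(1/6) + (-1)·(1/6) + (-4)·(2/3) = -5/2.
right: (-4)·(1/6) + (6)·(1/6) + (-2)·(2/3) = -1.
The best pure response is right with expected payoff -1.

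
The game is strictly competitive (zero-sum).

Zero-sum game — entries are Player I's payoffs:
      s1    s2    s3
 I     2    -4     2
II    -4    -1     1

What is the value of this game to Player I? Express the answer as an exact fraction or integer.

Column s3 is strictly dominated by s2 for Player II (it gives Player I more in every row).
The remaining 2×2 game on (I, II) × (s1, s2) has no saddle point. Let Player I play I with probability p; indifference gives 2p − 4(1−p) = −4p − (1−p), so p = 1/3.
Similarly Player II's optimal q on s1 is 1/3, and the value is 2·(1/3) + (-4)·(2/3) = -2.

-2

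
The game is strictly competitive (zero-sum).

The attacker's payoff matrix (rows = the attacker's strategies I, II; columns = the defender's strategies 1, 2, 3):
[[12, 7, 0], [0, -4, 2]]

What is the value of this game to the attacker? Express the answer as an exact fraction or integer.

Column 1 is strictly dominated by 2 for the defender (it gives the attacker more in every row).
The remaining 2×2 game on (I, II) × (2, 3) has no saddle point. Let the attacker play I with probability p; indifference gives 7p − 4(1−p) = 2(1−p), so p = 6/13.
Similarly the defender's optimal q on 2 is 2/13, and the value is 7·(2/13) + (0)·(11/13) = 14/13.

14/13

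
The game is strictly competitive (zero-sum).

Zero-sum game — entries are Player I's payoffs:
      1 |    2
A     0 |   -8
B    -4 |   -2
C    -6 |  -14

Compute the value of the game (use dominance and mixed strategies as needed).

Row C is strictly dominated by row A, so Player I never plays it.
The remaining 2×2 game on (A, B) × (1, 2) has no saddle point. Let Player I play A with probability p; indifference gives −4(1−p) = −8p − 2(1−p), so p = 1/5.
Similarly Player II's optimal q on 1 is 3/5, and the value is 0·(3/5) + (-8)·(2/5) = -16/5.

-16/5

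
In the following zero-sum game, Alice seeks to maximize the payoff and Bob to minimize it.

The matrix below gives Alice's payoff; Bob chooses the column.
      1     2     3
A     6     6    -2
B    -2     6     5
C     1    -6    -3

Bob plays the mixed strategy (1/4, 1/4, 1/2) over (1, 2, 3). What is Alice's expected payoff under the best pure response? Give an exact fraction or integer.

A: (6)·(1/4) + (6)·(1/4) + (-2)·(1/2) = 2.
B: (-2)·(1/4) + (6)·(1/4) + (5)·(1/2) = 7/2.
C: (1)·(1/4) + (-6)·(1/4) + (-3)·(1/2) = -11/4.
The best pure response is B with expected payoff 7/2.

7/2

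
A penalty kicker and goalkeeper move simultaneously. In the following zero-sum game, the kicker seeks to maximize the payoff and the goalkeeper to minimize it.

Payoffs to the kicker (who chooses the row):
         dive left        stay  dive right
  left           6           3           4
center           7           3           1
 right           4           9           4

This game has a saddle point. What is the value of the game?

4

Row minima: 3, 1, 4 → the kicker's maximin is 4.
Column maxima: 7, 9, 4 → the goalkeeper's minimax is 4.
They coincide at (right, dive right), so the value is 4.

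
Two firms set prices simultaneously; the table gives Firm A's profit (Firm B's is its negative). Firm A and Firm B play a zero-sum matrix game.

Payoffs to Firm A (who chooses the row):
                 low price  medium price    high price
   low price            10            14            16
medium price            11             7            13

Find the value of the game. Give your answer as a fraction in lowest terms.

21/2

Column high price is strictly dominated by medium price for Firm B (it gives Firm A more in every row).
The remaining 2×2 game on (low price, medium price) × (low price, medium price) has no saddle point. Let Firm A play low price with probability p; indifference gives 10p + 11(1−p) = 14p + 7(1−p), so p = 1/2.
Similarly Firm B's optimal q on low price is 7/8, and the value is 10·(7/8) + (14)·(1/8) = 21/2.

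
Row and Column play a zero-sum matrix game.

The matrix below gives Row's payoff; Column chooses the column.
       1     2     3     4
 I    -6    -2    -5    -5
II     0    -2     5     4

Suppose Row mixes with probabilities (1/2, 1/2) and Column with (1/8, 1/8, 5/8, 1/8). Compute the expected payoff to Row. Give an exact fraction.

Against (1/8, 1/8, 5/8, 1/8), each row's expected payoff is I: -19/4; II: 27/8.
Taking the (1/2, 1/2)-weighted average: (1/2)·(-19/4) + (1/2)·(27/8) = -11/16.

-11/16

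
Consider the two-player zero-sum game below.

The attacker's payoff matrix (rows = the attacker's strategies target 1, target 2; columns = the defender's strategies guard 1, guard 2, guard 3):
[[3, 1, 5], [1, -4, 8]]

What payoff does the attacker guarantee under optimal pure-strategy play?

1

Row minima: 1, -4 → the attacker's maximin is 1.
Column maxima: 3, 1, 8 → the defender's minimax is 1.
They coincide at (target 1, guard 2), so the value is 1.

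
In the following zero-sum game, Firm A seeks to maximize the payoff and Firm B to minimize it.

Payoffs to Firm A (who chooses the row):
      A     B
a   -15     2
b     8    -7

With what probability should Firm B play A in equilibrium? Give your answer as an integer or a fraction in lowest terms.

Row minima are -15 and -7, so Firm A's maximin is -7; column maxima are 8 and 2, so Firm B's minimax is 2. These differ, so the equilibrium is in mixed strategies.
Let Firm B play A with probability q. Firm A is indifferent when −15q + 2(1−q) = 8q − 7(1−q), giving q = 9/32.

9/32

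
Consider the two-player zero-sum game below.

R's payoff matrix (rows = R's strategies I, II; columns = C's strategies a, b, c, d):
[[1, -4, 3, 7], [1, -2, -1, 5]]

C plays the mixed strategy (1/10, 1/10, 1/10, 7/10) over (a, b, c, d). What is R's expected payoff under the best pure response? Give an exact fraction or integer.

49/10

I: (1)·(1/10) + (-4)·(1/10) + (3)·(1/10) + (7)·(7/10) = 49/10.
II: (1)·(1/10) + (-2)·(1/10) + (-1)·(1/10) + (5)·(7/10) = 33/10.
The best pure response is I with expected payoff 49/10.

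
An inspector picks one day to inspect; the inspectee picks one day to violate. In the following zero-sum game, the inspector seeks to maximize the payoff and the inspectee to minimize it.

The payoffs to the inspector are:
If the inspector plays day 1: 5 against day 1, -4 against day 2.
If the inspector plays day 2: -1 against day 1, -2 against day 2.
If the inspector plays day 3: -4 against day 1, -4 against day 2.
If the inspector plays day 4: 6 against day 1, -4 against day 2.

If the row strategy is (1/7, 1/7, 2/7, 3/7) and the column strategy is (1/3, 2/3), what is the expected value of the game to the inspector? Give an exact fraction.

Against (1/3, 2/3), each row's expected payoff is day 1: -1; day 2: -5/3; day 3: -4; day 4: -2/3.
Taking the (1/7, 1/7, 2/7, 3/7)-weighted average: (1/7)·(-1) + (1/7)·(-5/3) + (2/7)·(-4) + (3/7)·(-2/3) = -38/21.

-38/21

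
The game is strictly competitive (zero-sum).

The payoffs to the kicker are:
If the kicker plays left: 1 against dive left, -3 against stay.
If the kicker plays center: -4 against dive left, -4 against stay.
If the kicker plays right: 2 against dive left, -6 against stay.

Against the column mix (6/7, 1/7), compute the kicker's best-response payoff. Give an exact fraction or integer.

left: (1)·(6/7) + (-3)·(1/7) = 3/7.
center: (-4)·(6/7) + (-4)·(1/7) = -4.
right: (2)·(6/7) + (-6)·(1/7) = 6/7.
The best pure response is right with expected payoff 6/7.

6/7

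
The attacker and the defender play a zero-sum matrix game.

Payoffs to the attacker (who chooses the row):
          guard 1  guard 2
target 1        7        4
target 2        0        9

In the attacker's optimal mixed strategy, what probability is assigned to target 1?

3/4

Row minima are 4 and 0, so the attacker's maximin is 4; column maxima are 7 and 9, so the defender's minimax is 7. These differ, so the equilibrium is in mixed strategies.
Let the attacker play target 1 with probability p. The defender is indifferent when 7p = 4p + 9(1−p), giving p = 3/4.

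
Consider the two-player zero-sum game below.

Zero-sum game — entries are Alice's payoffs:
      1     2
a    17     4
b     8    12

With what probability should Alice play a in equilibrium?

4/17

Row minima are 4 and 8, so Alice's maximin is 8; column maxima are 17 and 12, so Bob's minimax is 12. These differ, so the equilibrium is in mixed strategies.
Let Alice play a with probability p. Bob is indifferent when 17p + 8(1−p) = 4p + 12(1−p), giving p = 4/17.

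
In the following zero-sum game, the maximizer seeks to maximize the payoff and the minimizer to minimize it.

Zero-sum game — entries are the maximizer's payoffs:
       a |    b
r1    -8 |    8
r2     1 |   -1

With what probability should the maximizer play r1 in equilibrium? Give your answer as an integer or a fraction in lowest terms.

1/9

Row minima are -8 and -1, so the maximizer's maximin is -1; column maxima are 1 and 8, so the minimizer's minimax is 1. These differ, so the equilibrium is in mixed strategies.
Let the maximizer play r1 with probability p. The minimizer is indifferent when −8p + (1−p) = 8p − (1−p), giving p = 1/9.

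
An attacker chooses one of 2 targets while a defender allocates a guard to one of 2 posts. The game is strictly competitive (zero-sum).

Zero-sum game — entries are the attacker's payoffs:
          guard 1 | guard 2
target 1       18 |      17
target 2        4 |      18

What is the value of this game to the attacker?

256/15

Row minima are 17 and 4, so the attacker's maximin is 17; column maxima are 18 and 18, so the defender's minimax is 18. These differ, so the equilibrium is in mixed strategies.
Let the attacker play target 1 with probability p. The defender is indifferent when 18p + 4(1−p) = 17p + 18(1−p), giving p = 14/15.
Let the defender play guard 1 with probability q. The attacker is indifferent when 18q + 17(1−q) = 4q + 18(1−q), giving q = 1/15.
The value is 18·(1/15) + (17)·(14/15) = 256/15.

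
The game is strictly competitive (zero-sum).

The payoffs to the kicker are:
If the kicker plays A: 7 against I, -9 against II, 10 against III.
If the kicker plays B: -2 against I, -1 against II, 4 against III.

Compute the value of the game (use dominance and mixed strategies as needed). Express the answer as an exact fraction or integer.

-25/17

Column III is strictly dominated by I for the goalkeeper (it gives the kicker more in every row).
The remaining 2×2 game on (A, B) × (I, II) has no saddle point. Let the kicker play A with probability p; indifference gives 7p − 2(1−p) = −9p − (1−p), so p = 1/17.
Similarly the goalkeeper's optimal q on I is 8/17, and the value is 7·(8/17) + (-9)·(9/17) = -25/17.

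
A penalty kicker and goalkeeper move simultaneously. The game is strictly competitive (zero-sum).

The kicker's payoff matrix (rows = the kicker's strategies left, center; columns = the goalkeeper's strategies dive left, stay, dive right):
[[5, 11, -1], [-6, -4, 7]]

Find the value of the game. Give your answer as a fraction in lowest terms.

29/19

Column stay is strictly dominated by dive left for the goalkeeper (it gives the kicker more in every row).
The remaining 2×2 game on (left, center) × (dive left, dive right) has no saddle point. Let the kicker play left with probability p; indifference gives 5p − 6(1−p) = −p + 7(1−p), so p = 13/19.
Similarly the goalkeeper's optimal q on dive left is 8/19, and the value is 5·(8/19) + (-1)·(11/19) = 29/19.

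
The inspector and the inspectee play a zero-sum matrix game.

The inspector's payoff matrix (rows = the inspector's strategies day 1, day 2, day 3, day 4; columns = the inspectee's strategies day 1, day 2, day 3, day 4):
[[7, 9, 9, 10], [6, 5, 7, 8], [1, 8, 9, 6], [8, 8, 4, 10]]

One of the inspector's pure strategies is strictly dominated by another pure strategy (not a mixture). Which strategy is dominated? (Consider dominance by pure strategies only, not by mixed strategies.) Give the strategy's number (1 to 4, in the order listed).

2

Compare day 2 with day 1: 7 > 6, 9 > 5, 9 > 7, 10 > 8.
So day 1 strictly dominates day 2 for the inspector; day 2 is strictly dominated.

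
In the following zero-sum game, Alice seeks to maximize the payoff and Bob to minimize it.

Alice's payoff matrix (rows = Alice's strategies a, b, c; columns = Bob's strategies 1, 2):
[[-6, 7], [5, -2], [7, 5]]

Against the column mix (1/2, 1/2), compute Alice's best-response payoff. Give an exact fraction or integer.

6

a: (-6)·(1/2) + (7)·(1/2) = 1/2.
b: (5)·(1/2) + (-2)·(1/2) = 3/2.
c: (7)·(1/2) + (5)·(1/2) = 6.
The best pure response is c with expected payoff 6.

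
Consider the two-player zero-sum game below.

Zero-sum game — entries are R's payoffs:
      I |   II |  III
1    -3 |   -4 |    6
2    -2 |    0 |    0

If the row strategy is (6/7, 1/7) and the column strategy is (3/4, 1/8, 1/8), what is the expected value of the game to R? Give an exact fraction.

-27/14

Against (3/4, 1/8, 1/8), each row's expected payoff is 1: -2; 2: -3/2.
Taking the (6/7, 1/7)-weighted average: (6/7)·(-2) + (1/7)·(-3/2) = -27/14.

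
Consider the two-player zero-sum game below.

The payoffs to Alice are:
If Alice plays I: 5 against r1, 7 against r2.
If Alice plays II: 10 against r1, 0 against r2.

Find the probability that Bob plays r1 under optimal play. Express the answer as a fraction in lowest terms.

Row minima are 5 and 0, so Alice's maximin is 5; column maxima are 10 and 7, so Bob's minimax is 7. These differ, so the equilibrium is in mixed strategies.
Let Bob play r1 with probability q. Alice is indifferent when 5q + 7(1−q) = 10q, giving q = 7/12.

7/12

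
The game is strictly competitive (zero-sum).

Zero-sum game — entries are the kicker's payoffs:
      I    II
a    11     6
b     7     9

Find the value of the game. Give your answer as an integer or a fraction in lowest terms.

57/7

Row minima are 6 and 7, so the kicker's maximin is 7; column maxima are 11 and 9, so the goalkeeper's minimax is 9. These differ, so the equilibrium is in mixed strategies.
Let the kicker play a with probability p. The goalkeeper is indifferent when 11p + 7(1−p) = 6p + 9(1−p), giving p = 2/7.
Let the goalkeeper play I with probability q. The kicker is indifferent when 11q + 6(1−q) = 7q + 9(1−q), giving q = 3/7.
The value is 11·(3/7) + (6)·(4/7) = 57/7.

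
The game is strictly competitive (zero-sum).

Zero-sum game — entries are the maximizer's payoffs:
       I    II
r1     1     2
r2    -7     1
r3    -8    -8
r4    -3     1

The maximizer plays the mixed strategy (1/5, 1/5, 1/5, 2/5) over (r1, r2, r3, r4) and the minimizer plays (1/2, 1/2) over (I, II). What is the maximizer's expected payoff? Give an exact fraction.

Against (1/2, 1/2), each row's expected payoff is r1: 3/2; r2: -3; r3: -8; r4: -1.
Taking the (1/5, 1/5, 1/5, 2/5)-weighted average: (1/5)·(3/2) + (1/5)·(-3) + (1/5)·(-8) + (2/5)·(-1) = -23/10.

-23/10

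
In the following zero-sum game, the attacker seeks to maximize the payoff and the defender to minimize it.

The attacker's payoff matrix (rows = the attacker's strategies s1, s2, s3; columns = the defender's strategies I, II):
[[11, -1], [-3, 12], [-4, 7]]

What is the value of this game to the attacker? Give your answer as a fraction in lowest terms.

43/9

Row s3 is strictly dominated by row s2, so the attacker never plays it.
The remaining 2×2 game on (s1, s2) × (I, II) has no saddle point. Let the attacker play s1 with probability p; indifference gives 11p − 3(1−p) = −p + 12(1−p), so p = 5/9.
Similarly the defender's optimal q on I is 13/27, and the value is 11·(13/27) + (-1)·(14/27) = 43/9.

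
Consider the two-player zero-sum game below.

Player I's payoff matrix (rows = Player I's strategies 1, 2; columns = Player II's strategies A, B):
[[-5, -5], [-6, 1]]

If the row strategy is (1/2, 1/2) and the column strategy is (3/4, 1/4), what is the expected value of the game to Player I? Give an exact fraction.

-37/8

Against (3/4, 1/4), each row's expected payoff is 1: -5; 2: -17/4.
Taking the (1/2, 1/2)-weighted average: (1/2)·(-5) + (1/2)·(-17/4) = -37/8.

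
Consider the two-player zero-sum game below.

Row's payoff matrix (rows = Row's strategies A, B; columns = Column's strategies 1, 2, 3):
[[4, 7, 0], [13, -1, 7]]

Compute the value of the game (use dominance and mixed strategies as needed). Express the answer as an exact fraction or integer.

Column 1 is strictly dominated by 3 for Column (it gives Row more in every row).
The remaining 2×2 game on (A, B) × (2, 3) has no saddle point. Let Row play A with probability p; indifference gives 7p − (1−p) = 7(1−p), so p = 8/15.
Similarly Column's optimal q on 2 is 7/15, and the value is 7·(7/15) + (0)·(8/15) = 49/15.

49/15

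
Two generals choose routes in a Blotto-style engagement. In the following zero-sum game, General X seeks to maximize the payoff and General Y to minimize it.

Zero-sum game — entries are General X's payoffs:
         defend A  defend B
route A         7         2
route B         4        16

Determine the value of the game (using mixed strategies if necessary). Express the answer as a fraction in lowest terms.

Row minima are 2 and 4, so General X's maximin is 4; column maxima are 7 and 16, so General Y's minimax is 7. These differ, so the equilibrium is in mixed strategies.
Let General X play route A with probability p. General Y is indifferent when 7p + 4(1−p) = 2p + 16(1−p), giving p = 12/17.
Let General Y play defend A with probability q. General X is indifferent when 7q + 2(1−q) = 4q + 16(1−q), giving q = 14/17.
The value is 7·(14/17) + (2)·(3/17) = 104/17.

104/17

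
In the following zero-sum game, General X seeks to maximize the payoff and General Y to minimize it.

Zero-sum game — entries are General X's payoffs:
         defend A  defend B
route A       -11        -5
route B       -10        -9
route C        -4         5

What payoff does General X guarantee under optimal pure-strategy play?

Row minima: -11, -10, -4 → General X's maximin is -4.
Column maxima: -4, 5 → General Y's minimax is -4.
They coincide at (route C, defend A), so the value is -4.

-4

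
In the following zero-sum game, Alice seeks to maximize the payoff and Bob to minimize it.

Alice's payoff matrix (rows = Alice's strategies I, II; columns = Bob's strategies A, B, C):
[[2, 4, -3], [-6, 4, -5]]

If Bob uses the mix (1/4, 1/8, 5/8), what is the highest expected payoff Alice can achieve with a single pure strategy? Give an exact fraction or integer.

-7/8

I: (2)·(1/4) + (4)·(1/8) + (-3)·(5/8) = -7/8.
II: (-6)·(1/4) + (4)·(1/8) + (-5)·(5/8) = -33/8.
The best pure response is I with expected payoff -7/8.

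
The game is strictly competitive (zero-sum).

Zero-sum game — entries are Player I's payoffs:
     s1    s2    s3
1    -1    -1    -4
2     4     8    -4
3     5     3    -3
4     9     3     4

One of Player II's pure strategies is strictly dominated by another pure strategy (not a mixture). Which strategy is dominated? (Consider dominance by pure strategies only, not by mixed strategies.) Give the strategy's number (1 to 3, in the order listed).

1

Player II prefers columns that give Player I less. Compare s1 with s3: -4 < -1, -4 < 4, -3 < 5, 4 < 9.
So s3 strictly dominates s1 for Player II; s1 is strictly dominated.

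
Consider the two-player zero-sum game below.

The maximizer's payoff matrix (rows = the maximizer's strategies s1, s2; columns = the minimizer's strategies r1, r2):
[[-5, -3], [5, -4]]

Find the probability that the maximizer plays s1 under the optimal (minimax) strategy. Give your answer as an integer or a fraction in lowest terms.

9/11

Row minima are -5 and -4, so the maximizer's maximin is -4; column maxima are 5 and -3, so the minimizer's minimax is -3. These differ, so the equilibrium is in mixed strategies.
Let the maximizer play s1 with probability p. The minimizer is indifferent when −5p + 5(1−p) = −3p − 4(1−p), giving p = 9/11.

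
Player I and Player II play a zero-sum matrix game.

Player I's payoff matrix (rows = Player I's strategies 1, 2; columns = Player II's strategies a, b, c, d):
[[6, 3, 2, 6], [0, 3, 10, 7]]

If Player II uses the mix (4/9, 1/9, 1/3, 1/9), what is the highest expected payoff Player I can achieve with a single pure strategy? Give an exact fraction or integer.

1: (6)·(4/9) + (3)·(1/9) + (2)·(1/3) + (6)·(1/9) = 13/3.
2: (0)·(4/9) + (3)·(1/9) + (10)·(1/3) + (7)·(1/9) = 40/9.
The best pure response is 2 with expected payoff 40/9.

40/9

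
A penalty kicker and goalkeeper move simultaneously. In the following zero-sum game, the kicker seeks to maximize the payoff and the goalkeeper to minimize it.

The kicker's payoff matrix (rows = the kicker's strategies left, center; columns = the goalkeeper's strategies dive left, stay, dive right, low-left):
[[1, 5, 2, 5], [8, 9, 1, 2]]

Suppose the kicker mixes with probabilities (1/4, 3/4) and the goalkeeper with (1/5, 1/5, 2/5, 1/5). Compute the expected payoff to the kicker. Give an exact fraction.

Against (1/5, 1/5, 2/5, 1/5), each row's expected payoff is left: 3; center: 21/5.
Taking the (1/4, 3/4)-weighted average: (1/4)·(3) + (3/4)·(21/5) = 39/10.

39/10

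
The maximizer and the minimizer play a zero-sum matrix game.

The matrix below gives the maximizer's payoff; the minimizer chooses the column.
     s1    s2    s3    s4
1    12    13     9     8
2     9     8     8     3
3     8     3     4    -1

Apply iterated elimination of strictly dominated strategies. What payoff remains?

Row 3 is strictly dominated by row 1 (12>8, 13>3, 9>4, 8>-1); eliminate 3.
Column s2 is strictly dominated by s4 for the minimizer (8<13, 3<8); eliminate s2.
Column s3 is strictly dominated by s4 for the minimizer (8<9, 3<8); eliminate s3.
Column s1 is strictly dominated by s4 for the minimizer (8<12, 3<9); eliminate s1.
Row 2 is strictly dominated by row 1 (8>3); eliminate 2.
Only (1, s4) remains, with payoff 8.

8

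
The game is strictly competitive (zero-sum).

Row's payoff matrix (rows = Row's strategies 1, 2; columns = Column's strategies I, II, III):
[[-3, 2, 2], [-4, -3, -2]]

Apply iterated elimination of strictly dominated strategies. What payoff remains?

Column III is strictly dominated by I for Column (-3<2, -4<-2); eliminate III.
Row 2 is strictly dominated by row 1 (-3>-4, 2>-3); eliminate 2.
Column II is strictly dominated by I for Column (-3<2); eliminate II.
Only (1, I) remains, with payoff -3.

-3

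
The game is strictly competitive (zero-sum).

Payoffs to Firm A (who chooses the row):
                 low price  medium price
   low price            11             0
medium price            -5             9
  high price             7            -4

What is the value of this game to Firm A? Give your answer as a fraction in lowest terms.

Row high price is strictly dominated by row low price, so Firm A never plays it.
The remaining 2×2 game on (low price, medium price) × (low price, medium price) has no saddle point. Let Firm A play low price with probability p; indifference gives 11p − 5(1−p) = 9(1−p), so p = 14/25.
Similarly Firm B's optimal q on low price is 9/25, and the value is 11·(9/25) + (0)·(16/25) = 99/25.

99/25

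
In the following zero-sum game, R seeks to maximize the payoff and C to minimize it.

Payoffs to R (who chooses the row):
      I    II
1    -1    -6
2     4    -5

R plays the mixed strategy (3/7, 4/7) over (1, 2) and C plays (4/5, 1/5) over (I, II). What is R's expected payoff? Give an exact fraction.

2/5

Against (4/5, 1/5), each row's expected payoff is 1: -2; 2: 11/5.
Taking the (3/7, 4/7)-weighted average: (3/7)·(-2) + (4/7)·(11/5) = 2/5.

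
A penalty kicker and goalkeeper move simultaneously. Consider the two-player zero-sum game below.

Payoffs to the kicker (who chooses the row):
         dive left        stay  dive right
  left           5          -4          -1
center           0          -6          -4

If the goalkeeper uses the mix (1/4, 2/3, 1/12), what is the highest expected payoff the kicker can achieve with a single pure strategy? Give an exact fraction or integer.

left: (5)·(1/4) + (-4)·(2/3) + (-1)·(1/12) = -3/2.
center: (0)·(1/4) + (-6)·(2/3) + (-4)·(1/12) = -13/3.
The best pure response is left with expected payoff -3/2.

-3/2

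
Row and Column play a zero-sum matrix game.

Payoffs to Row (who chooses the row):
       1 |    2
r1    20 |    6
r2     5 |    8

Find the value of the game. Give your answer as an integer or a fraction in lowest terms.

130/17

Row minima are 6 and 5, so Row's maximin is 6; column maxima are 20 and 8, so Column's minimax is 8. These differ, so the equilibrium is in mixed strategies.
Let Row play r1 with probability p. Column is indifferent when 20p + 5(1−p) = 6p + 8(1−p), giving p = 3/17.
Let Column play 1 with probability q. Row is indifferent when 20q + 6(1−q) = 5q + 8(1−q), giving q = 2/17.
The value is 20·(2/17) + (6)·(15/17) = 130/17.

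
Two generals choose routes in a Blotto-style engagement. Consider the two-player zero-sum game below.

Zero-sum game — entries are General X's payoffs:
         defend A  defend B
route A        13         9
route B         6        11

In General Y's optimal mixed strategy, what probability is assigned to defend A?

Row minima are 9 and 6, so General X's maximin is 9; column maxima are 13 and 11, so General Y's minimax is 11. These differ, so the equilibrium is in mixed strategies.
Let General Y play defend A with probability q. General X is indifferent when 13q + 9(1−q) = 6q + 11(1−q), giving q = 2/9.

2/9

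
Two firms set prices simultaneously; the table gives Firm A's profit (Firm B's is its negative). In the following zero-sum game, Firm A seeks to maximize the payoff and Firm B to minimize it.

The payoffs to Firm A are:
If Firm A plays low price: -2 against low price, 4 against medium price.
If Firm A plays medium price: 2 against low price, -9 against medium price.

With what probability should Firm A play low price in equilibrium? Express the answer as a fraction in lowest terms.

11/17

Row minima are -2 and -9, so Firm A's maximin is -2; column maxima are 2 and 4, so Firm B's minimax is 2. These differ, so the equilibrium is in mixed strategies.
Let Firm A play low price with probability p. Firm B is indifferent when −2p + 2(1−p) = 4p − 9(1−p), giving p = 11/17.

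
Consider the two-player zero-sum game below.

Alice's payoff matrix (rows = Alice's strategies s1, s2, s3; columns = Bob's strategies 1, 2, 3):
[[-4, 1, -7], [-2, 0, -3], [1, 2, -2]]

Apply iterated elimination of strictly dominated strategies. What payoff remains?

-2

Row s2 is strictly dominated by row s3 (1>-2, 2>0, -2>-3); eliminate s2.
Column 1 is strictly dominated by 3 for Bob (-7<-4, -2<1); eliminate 1.
Row s1 is strictly dominated by row s3 (2>1, -2>-7); eliminate s1.
Column 2 is strictly dominated by 3 for Bob (-2<2); eliminate 2.
Only (s3, 3) remains, with payoff -2.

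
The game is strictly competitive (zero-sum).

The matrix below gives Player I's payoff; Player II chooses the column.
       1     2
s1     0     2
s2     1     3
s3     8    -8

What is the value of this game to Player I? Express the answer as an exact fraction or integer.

Row s1 is strictly dominated by row s2, so Player I never plays it.
The remaining 2×2 game on (s2, s3) × (1, 2) has no saddle point. Let Player I play s2 with probability p; indifference gives p + 8(1−p) = 3p − 8(1−p), so p = 8/9.
Similarly Player II's optimal q on 1 is 11/18, and the value is 1·(11/18) + (3)·(7/18) = 16/9.

16/9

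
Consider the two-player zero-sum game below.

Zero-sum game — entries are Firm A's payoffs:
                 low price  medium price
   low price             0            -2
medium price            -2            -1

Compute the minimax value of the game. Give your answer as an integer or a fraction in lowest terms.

Row minima are -2 and -2, so Firm A's maximin is -2; column maxima are 0 and -1, so Firm B's minimax is -1. These differ, so the equilibrium is in mixed strategies.
Let Firm A play low price with probability p. Firm B is indifferent when −2(1−p) = −2p − (1−p), giving p = 1/3.
Let Firm B play low price with probability q. Firm A is indifferent when −2(1−q) = −2q − (1−q), giving q = 1/3.
The value is 0·(1/3) + (-2)·(2/3) = -4/3.

-4/3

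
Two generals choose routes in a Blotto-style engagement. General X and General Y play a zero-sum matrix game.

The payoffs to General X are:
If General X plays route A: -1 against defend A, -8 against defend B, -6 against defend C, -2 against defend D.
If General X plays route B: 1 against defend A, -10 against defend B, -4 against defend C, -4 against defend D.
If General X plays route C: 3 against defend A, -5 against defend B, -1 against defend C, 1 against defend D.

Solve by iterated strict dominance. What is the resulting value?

-5

Column defend C is strictly dominated by defend B for General Y (-8<-6, -10<-4, -5<-1); eliminate defend C.
Row route B is strictly dominated by row route C (3>1, -5>-10, 1>-4); eliminate route B.
Row route A is strictly dominated by row route C (3>-1, -5>-8, 1>-2); eliminate route A.
Column defend D is strictly dominated by defend B for General Y (-5<1); eliminate defend D.
Column defend A is strictly dominated by defend B for General Y (-5<3); eliminate defend A.
Only (route C, defend B) remains, with payoff -5.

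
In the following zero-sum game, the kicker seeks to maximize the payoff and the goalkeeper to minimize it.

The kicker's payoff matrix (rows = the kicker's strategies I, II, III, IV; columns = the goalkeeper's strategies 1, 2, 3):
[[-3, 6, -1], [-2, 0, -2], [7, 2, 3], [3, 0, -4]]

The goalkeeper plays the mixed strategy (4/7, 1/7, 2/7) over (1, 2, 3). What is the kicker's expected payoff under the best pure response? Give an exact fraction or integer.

36/7

I: (-3)·(4/7) + (6)·(1/7) + (-1)·(2/7) = -8/7.
II: (-2)·(4/7) + (0)·(1/7) + (-2)·(2/7) = -12/7.
III: (7)·(4/7) + (2)·(1/7) + (3)·(2/7) = 36/7.
IV: (3)·(4/7) + (0)·(1/7) + (-4)·(2/7) = 4/7.
The best pure response is III with expected payoff 36/7.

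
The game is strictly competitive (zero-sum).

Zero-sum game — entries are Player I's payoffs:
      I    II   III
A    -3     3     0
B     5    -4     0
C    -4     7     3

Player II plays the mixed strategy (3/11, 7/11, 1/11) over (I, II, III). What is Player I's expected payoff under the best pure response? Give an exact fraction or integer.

A: (-3)·(3/11) + (3)·(7/11) + (0)·(1/11) = 12/11.
B: (5)·(3/11) + (-4)·(7/11) + (0)·(1/11) = -13/11.
C: (-4)·(3/11) + (7)·(7/11) + (3)·(1/11) = 40/11.
The best pure response is C with expected payoff 40/11.

40/11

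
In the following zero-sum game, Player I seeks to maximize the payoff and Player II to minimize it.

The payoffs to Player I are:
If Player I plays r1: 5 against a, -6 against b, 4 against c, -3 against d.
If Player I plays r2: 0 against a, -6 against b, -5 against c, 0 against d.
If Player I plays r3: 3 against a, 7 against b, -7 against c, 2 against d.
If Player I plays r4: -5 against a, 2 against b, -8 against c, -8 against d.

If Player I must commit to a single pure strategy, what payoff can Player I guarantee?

The worst-case payoff for each row is r1: -6, r2: -6, r3: -7, r4: -8.
The best of these is -6.

-6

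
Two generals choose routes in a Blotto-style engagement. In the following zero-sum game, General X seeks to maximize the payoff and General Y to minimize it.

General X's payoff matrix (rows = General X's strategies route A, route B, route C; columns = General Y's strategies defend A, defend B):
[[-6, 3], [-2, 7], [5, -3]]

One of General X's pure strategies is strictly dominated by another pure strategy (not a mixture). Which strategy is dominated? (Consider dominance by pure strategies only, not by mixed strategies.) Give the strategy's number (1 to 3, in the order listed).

Compare route A with route B: -2 > -6, 7 > 3.
So route B strictly dominates route A for General X; route A is strictly dominated.

1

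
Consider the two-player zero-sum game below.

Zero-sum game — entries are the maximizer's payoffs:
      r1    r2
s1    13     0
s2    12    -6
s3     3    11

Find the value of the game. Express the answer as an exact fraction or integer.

143/21

Row s2 is strictly dominated by row s1, so the maximizer never plays it.
The remaining 2×2 game on (s1, s3) × (r1, r2) has no saddle point. Let the maximizer play s1 with probability p; indifference gives 13p + 3(1−p) = 11(1−p), so p = 8/21.
Similarly the minimizer's optimal q on r1 is 11/21, and the value is 13·(11/21) + (0)·(10/21) = 143/21.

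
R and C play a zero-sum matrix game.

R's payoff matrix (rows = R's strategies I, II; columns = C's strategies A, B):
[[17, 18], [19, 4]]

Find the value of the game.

Row minima are 17 and 4, so R's maximin is 17; column maxima are 19 and 18, so C's minimax is 18. These differ, so the equilibrium is in mixed strategies.
Let R play I with probability p. C is indifferent when 17p + 19(1−p) = 18p + 4(1−p), giving p = 15/16.
Let C play A with probability q. R is indifferent when 17q + 18(1−q) = 19q + 4(1−q), giving q = 7/8.
The value is 17·(7/8) + (18)·(1/8) = 137/8.

137/8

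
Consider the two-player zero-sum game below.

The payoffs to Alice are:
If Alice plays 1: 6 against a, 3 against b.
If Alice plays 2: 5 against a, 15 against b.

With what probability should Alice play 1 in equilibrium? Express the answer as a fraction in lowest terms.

10/13

Row minima are 3 and 5, so Alice's maximin is 5; column maxima are 6 and 15, so Bob's minimax is 6. These differ, so the equilibrium is in mixed strategies.
Let Alice play 1 with probability p. Bob is indifferent when 6p + 5(1−p) = 3p + 15(1−p), giving p = 10/13.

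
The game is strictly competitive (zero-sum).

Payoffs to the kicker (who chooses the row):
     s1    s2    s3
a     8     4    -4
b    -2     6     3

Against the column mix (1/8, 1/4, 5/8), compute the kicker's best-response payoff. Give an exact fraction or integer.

25/8

a: (8)·(1/8) + (4)·(1/4) + (-4)·(5/8) = -1/2.
b: (-2)·(1/8) + (6)·(1/4) + (3)·(5/8) = 25/8.
The best pure response is b with expected payoff 25/8.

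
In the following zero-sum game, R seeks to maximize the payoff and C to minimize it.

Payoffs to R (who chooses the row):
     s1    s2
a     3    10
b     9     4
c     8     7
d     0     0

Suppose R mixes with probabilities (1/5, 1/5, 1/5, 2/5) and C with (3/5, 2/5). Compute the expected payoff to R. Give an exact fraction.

102/25

Against (3/5, 2/5), each row's expected payoff is a: 29/5; b: 7; c: 38/5; d: 0.
Taking the (1/5, 1/5, 1/5, 2/5)-weighted average: (1/5)·(29/5) + (1/5)·(7) + (1/5)·(38/5) + (2/5)·(0) = 102/25.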